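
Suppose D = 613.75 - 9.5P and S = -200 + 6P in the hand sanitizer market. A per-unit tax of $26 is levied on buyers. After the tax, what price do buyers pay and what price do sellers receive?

Pre-tax equilibrium: P* = 52.5, Q* = 115.
Tax on buyers shifts demand to D = 613.75 − 9.5(P + 26) = 366.75 - 9.5P.
366.75 - 9.5P = -200 + 6P gives seller price Ps = 2267/62; buyers pay Pb = 2267/62 + 26 = 3879/62.
New quantity: Q = 613.75 − 9.5(3879/62) = 601/31.

Buyers pay 3879/62, sellers receive 2267/62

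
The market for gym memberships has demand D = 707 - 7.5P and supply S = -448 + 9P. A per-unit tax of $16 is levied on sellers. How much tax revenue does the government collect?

Tax revenue = 20512/11

Pre-tax equilibrium: P* = 70, Q* = 182.
Tax on sellers shifts supply to S = -448 + 9(P − 16) = -592 + 9P.
707 - 7.5P = -592 + 9P gives buyer price Pb = 866/11; sellers receive Ps = 866/11 − 16 = 690/11.
New quantity: Q = 707 − 7.5(866/11) = 1282/11.
Revenue = 16 × 1282/11 = 20512/11.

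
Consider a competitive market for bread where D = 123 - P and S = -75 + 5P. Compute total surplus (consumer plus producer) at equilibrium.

Total surplus = 4860

Equilibrium: 123 - P = -75 + 5P gives P* = 33, Q* = 90.
Demand choke price: P = 123; supply starts at P = 15.
CS = ½(123 − 33)(90) = 4050; PS = ½(33 − 15)(90) = 810.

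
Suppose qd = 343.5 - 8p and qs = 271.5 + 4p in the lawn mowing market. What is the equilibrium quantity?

q* = 295.5

Set qd = qs: 343.5 - 8p = 271.5 + 4p.
72 = 12p, so p* = 6.
q* = 343.5 − 8(6) = 295.5.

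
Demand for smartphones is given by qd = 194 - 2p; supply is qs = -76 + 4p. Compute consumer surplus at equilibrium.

Consumer surplus = 2704

Equilibrium: 194 - 2p = -76 + 4p gives p* = 45, q* = 104.
Demand choke price (qd = 0): p = 97.
CS = ½(97 − 45)(104) = 2704.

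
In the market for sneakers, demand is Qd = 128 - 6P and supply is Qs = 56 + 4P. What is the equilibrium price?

Set Qd = Qs: 128 - 6P = 56 + 4P.
72 = 10P, so P* = 7.2.
Q* = 128 − 6(7.2) = 84.8.

P* = 7.2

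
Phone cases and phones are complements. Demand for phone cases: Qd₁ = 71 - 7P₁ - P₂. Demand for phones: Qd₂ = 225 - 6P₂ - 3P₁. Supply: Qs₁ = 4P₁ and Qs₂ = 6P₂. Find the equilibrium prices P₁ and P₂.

Market 1: 71 - 7P₁ - P₂ = 4P₁ → 11P₁ + P₂ = 71.
Market 2: 12P₂ + 3P₁ = 225.
Eliminating P₂: 12×(1) − 1×(2) gives 129P₁ = 627, so P₁ = 209/43.
Back-substitute into (2): P₂ = (225 − 3×209/43) / 12 = 754/43.

P₁ = 209/43, P₂ = 754/43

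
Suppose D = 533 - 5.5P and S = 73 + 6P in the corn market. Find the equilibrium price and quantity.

Set D = S: 533 - 5.5P = 73 + 6P.
460 = 11.5P, so P* = 40.
Q* = 533 − 5.5(40) = 313.

P* = 40, Q* = 313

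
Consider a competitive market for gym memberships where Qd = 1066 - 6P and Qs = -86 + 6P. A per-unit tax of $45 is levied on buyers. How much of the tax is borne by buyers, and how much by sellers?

Buyers bear $22.5, sellers bear $22.5

Pre-tax equilibrium: P* = 96, Q* = 490.
Tax on buyers shifts demand to Qd = 1066 − 6(P + 45) = 796 - 6P.
796 - 6P = -86 + 6P gives seller price Ps = 73.5; buyers pay Pb = 73.5 + 45 = 118.5.
New quantity: Q = 1066 − 6(118.5) = 355.
Buyer burden = 118.5 − 96 = 22.5; seller burden = 96 − 73.5 = 22.5.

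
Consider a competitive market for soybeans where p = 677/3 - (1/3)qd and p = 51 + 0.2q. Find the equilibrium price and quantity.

p* = 116.5, q* = 327.5

Set the two price expressions equal: 677/3 - (1/3)q = 51 + 0.2q.
524/3 = (8/15)q, so q* = 327.5.
p* = 677/3 − (1/3)(327.5) = 116.5.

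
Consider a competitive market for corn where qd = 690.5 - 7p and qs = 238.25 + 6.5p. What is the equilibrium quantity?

Set qd = qs: 690.5 - 7p = 238.25 + 6.5p.
452.25 = 13.5p, so p* = 33.5.
q* = 690.5 − 7(33.5) = 456.

q* = 456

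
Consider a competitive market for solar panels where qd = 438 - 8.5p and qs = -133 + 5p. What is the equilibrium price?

Set qd = qs: 438 - 8.5p = -133 + 5p.
571 = 13.5p, so p* = 1142/27.
q* = 438 − 8.5(1142/27) = 2119/27.

p* = 1142/27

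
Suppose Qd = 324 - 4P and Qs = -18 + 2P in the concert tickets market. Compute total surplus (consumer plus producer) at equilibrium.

Total surplus = 3456

Equilibrium: 324 - 4P = -18 + 2P gives P* = 57, Q* = 96.
Demand choke price: P = 81; supply starts at P = 9.
CS = ½(81 − 57)(96) = 1152; PS = ½(57 − 9)(96) = 2304.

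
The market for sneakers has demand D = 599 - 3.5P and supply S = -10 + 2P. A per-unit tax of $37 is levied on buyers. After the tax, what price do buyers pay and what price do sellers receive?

Pre-tax equilibrium: P* = 1218/11, Q* = 2326/11.
Tax on buyers shifts demand to D = 599 − 3.5(P + 37) = 469.5 - 3.5P.
469.5 - 3.5P = -10 + 2P gives seller price Ps = 959/11; buyers pay Pb = 959/11 + 37 = 1366/11.
New quantity: Q = 599 − 3.5(1366/11) = 1808/11.

Buyers pay 1366/11, sellers receive 959/11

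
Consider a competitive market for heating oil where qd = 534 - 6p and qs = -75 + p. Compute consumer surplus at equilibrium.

Consumer surplus = 12

Equilibrium: 534 - 6p = -75 + p gives p* = 87, q* = 12.
Demand choke price (qd = 0): p = 89.
CS = ½(89 − 87)(12) = 12.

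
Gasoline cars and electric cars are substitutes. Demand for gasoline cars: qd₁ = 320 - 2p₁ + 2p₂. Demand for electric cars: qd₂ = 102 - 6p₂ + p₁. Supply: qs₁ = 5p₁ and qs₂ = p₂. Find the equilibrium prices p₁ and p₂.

p₁ = 52, p₂ = 22

Market 1: 320 - 2p₁ + 2p₂ = 5p₁ → 7p₁ - 2p₂ = 320.
Market 2: 7p₂ - p₁ = 102.
Eliminating p₂: 7×(1) + 2×(2) gives 47p₁ = 2444, so p₁ = 52.
Back-substitute into (2): p₂ = (102 + 1×52) / 7 = 22.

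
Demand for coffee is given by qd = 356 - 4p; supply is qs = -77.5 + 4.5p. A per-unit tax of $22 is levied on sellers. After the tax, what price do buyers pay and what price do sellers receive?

Pre-tax equilibrium: p* = 51, q* = 152.
Tax on sellers shifts supply to qs = -77.5 + 4.5(p − 22) = -176.5 + 4.5p.
356 - 4p = -176.5 + 4.5p gives buyer price pb = 1065/17; sellers receive ps = 1065/17 − 22 = 691/17.
New quantity: q = 356 − 4(1065/17) = 1792/17.

Buyers pay 1065/17, sellers receive 691/17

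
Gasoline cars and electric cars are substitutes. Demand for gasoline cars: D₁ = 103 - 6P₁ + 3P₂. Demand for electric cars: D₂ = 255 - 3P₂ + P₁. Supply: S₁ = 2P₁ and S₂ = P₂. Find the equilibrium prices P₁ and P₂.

Market 1: 103 - 6P₁ + 3P₂ = 2P₁ → 8P₁ - 3P₂ = 103.
Market 2: 4P₂ - P₁ = 255.
Eliminating P₂: 4×(1) + 3×(2) gives 29P₁ = 1177, so P₁ = 1177/29.
Back-substitute into (2): P₂ = (255 + 1×1177/29) / 4 = 2143/29.

P₁ = 1177/29, P₂ = 2143/29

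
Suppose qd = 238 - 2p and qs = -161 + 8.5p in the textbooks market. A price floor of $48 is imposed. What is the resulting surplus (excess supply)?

Surplus = 105

Equilibrium price would be p* = 38, so the floor at 48 binds.
At p = 48: qd = 142, qs = 247.
Surplus = 247 − 142 = 105.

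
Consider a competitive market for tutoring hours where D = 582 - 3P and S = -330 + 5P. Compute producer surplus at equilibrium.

Producer surplus = 5760

Equilibrium: 582 - 3P = -330 + 5P gives P* = 114, Q* = 240.
Supply starts at P = 66 (where S = 0).
PS = ½(114 − 66)(240) = 5760.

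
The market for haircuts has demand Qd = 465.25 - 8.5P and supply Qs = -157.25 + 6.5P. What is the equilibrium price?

P* = 41.5

Set Qd = Qs: 465.25 - 8.5P = -157.25 + 6.5P.
622.5 = 15P, so P* = 41.5.
Q* = 465.25 − 8.5(41.5) = 112.5.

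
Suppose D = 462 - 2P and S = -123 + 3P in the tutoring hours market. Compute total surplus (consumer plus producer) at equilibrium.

Total surplus = 21660

Equilibrium: 462 - 2P = -123 + 3P gives P* = 117, Q* = 228.
Demand choke price: P = 231; supply starts at P = 41.
CS = ½(231 − 117)(228) = 12996; PS = ½(117 − 41)(228) = 8664.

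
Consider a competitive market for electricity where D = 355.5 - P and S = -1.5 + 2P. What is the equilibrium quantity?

Q* = 236.5

Set D = S: 355.5 - P = -1.5 + 2P.
357 = 3P, so P* = 119.
Q* = 355.5 − 1(119) = 236.5.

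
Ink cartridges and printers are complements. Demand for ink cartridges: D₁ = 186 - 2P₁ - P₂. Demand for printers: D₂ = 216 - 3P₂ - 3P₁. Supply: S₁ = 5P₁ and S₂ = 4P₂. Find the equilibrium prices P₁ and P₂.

P₁ = 543/23, P₂ = 477/23

Market 1: 186 - 2P₁ - P₂ = 5P₁ → 7P₁ + P₂ = 186.
Market 2: 7P₂ + 3P₁ = 216.
Eliminating P₂: 7×(1) − 1×(2) gives 46P₁ = 1086, so P₁ = 543/23.
Back-substitute into (2): P₂ = (216 − 3×543/23) / 7 = 477/23.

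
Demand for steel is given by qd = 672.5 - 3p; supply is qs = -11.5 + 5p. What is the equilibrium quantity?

Set qd = qs: 672.5 - 3p = -11.5 + 5p.
684 = 8p, so p* = 85.5.
q* = 672.5 − 3(85.5) = 416.

q* = 416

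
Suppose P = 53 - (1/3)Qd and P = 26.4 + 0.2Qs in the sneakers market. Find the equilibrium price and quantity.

Set the two price expressions equal: 53 - (1/3)Q = 26.4 + 0.2Q.
26.6 = (8/15)Q, so Q* = 49.875.
P* = 53 − (1/3)(49.875) = 36.375.

P* = 36.375, Q* = 49.875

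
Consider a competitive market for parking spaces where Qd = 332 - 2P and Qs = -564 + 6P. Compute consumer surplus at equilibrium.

Consumer surplus = 2916

Equilibrium: 332 - 2P = -564 + 6P gives P* = 112, Q* = 108.
Demand choke price (Qd = 0): P = 166.
CS = ½(166 − 112)(108) = 2916.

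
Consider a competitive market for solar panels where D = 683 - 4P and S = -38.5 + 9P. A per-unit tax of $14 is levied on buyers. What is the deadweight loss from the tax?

Pre-tax equilibrium: P* = 55.5, Q* = 461.
Tax on buyers shifts demand to D = 683 − 4(P + 14) = 627 - 4P.
627 - 4P = -38.5 + 9P gives seller price Ps = 1331/26; buyers pay Pb = 1331/26 + 14 = 1695/26.
New quantity: Q = 683 − 4(1695/26) = 5489/13.
DWL = ½ × 14 × (461 − 5489/13) = 3528/13.

Deadweight loss = 3528/13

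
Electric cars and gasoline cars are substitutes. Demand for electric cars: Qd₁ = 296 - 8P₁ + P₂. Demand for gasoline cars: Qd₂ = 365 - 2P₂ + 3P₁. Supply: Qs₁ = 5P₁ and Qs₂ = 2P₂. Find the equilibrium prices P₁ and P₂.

P₁ = 1549/49, P₂ = 5633/49

Market 1: 296 - 8P₁ + P₂ = 5P₁ → 13P₁ - P₂ = 296.
Market 2: 4P₂ - 3P₁ = 365.
Eliminating P₂: 4×(1) + 1×(2) gives 49P₁ = 1549, so P₁ = 1549/49.
Back-substitute into (2): P₂ = (365 + 3×1549/49) / 4 = 5633/49.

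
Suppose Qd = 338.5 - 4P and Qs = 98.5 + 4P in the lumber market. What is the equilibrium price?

Set Qd = Qs: 338.5 - 4P = 98.5 + 4P.
240 = 8P, so P* = 30.
Q* = 338.5 − 4(30) = 218.5.

P* = 30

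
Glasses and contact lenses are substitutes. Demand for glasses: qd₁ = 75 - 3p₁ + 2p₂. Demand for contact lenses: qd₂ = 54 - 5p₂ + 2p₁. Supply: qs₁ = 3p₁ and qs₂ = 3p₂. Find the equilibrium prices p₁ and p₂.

Market 1: 75 - 3p₁ + 2p₂ = 3p₁ → 6p₁ - 2p₂ = 75.
Market 2: 8p₂ - 2p₁ = 54.
Eliminating p₂: 8×(1) + 2×(2) gives 44p₁ = 708, so p₁ = 177/11.
Back-substitute into (2): p₂ = (54 + 2×177/11) / 8 = 237/22.

p₁ = 177/11, p₂ = 237/22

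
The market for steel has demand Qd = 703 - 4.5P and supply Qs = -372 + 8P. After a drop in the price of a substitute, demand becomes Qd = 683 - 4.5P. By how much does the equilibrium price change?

ΔP = -1.6

Original equilibrium: P* = 86, Q* = 316.
New equilibrium: 683 - 4.5P = -372 + 8P, so 1055 = 12.5P and P' = 84.4; Q' = 683 − 4.5(84.4) = 303.2.
Change in price: 84.4 − 86 = -1.6.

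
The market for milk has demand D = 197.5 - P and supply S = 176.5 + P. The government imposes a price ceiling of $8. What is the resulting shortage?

Shortage = 5

Equilibrium price would be P* = 10.5, so the ceiling at 8 binds.
At P = 8: D = 197.5 − 1(8) = 189.5, S = 176.5 + 1(8) = 184.5.
Shortage = 189.5 − 184.5 = 5.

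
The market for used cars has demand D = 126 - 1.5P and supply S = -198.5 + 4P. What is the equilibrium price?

Set D = S: 126 - 1.5P = -198.5 + 4P.
324.5 = 5.5P, so P* = 59.
Q* = 126 − 1.5(59) = 37.5.

P* = 59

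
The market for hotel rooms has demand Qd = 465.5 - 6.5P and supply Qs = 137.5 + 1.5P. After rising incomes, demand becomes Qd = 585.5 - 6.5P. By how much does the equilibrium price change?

ΔP = 15

Original equilibrium: P* = 41, Q* = 199.
New equilibrium: 585.5 - 6.5P = 137.5 + 1.5P, so 448 = 8P and P' = 56; Q' = 585.5 − 6.5(56) = 221.5.
Change in price: 56 − 41 = 15.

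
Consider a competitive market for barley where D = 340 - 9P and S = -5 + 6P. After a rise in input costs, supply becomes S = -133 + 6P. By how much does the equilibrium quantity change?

Original equilibrium: P* = 23, Q* = 133.
New equilibrium: 340 - 9P = -133 + 6P, so 473 = 15P and P' = 473/15; Q' = 340 − 9(473/15) = 56.2.
Change in quantity: 56.2 − 133 = -76.8.

ΔQ = -76.8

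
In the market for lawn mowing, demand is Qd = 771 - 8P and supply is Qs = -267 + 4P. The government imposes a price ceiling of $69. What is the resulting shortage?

Equilibrium price would be P* = 86.5, so the ceiling at 69 binds.
At P = 69: Qd = 771 − 8(69) = 219, Qs = -267 + 4(69) = 9.
Shortage = 219 − 9 = 210.

Shortage = 210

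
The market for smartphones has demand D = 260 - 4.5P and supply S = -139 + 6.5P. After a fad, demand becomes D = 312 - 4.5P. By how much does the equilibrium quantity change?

Original equilibrium: P* = 399/11, Q* = 2129/22.
New equilibrium: 312 - 4.5P = -139 + 6.5P, so 451 = 11P and P' = 41; Q' = 312 − 4.5(41) = 127.5.
Change in quantity: 127.5 − 2129/22 = 338/11.

ΔQ = 338/11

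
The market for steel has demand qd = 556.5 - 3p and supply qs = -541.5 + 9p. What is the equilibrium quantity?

Set qd = qs: 556.5 - 3p = -541.5 + 9p.
1098 = 12p, so p* = 91.5.
q* = 556.5 − 3(91.5) = 282.

q* = 282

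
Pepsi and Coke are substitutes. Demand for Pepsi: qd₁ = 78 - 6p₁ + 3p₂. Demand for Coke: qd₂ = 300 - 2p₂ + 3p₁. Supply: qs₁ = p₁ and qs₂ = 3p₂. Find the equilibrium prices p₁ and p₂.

Market 1: 78 - 6p₁ + 3p₂ = p₁ → 7p₁ - 3p₂ = 78.
Market 2: 5p₂ - 3p₁ = 300.
Eliminating p₂: 5×(1) + 3×(2) gives 26p₁ = 1290, so p₁ = 645/13.
Back-substitute into (2): p₂ = (300 + 3×645/13) / 5 = 1167/13.

p₁ = 645/13, p₂ = 1167/13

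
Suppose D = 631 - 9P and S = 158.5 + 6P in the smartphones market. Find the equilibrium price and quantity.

P* = 31.5, Q* = 347.5

Set D = S: 631 - 9P = 158.5 + 6P.
472.5 = 15P, so P* = 31.5.
Q* = 631 − 9(31.5) = 347.5.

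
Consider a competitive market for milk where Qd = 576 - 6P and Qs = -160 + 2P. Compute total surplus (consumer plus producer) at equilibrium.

Equilibrium: 576 - 6P = -160 + 2P gives P* = 92, Q* = 24.
Demand choke price: P = 96; supply starts at P = 80.
CS = ½(96 − 92)(24) = 48; PS = ½(92 − 80)(24) = 144.

Total surplus = 192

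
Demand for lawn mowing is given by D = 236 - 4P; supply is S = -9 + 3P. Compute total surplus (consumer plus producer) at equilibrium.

Equilibrium: 236 - 4P = -9 + 3P gives P* = 35, Q* = 96.
Demand choke price: P = 59; supply starts at P = 3.
CS = ½(59 − 35)(96) = 1152; PS = ½(35 − 3)(96) = 1536.

Total surplus = 2688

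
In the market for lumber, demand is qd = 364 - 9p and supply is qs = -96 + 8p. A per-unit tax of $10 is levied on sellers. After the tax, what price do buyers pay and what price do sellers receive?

Pre-tax equilibrium: p* = 460/17, q* = 2048/17.
Tax on sellers shifts supply to qs = -96 + 8(p − 10) = -176 + 8p.
364 - 9p = -176 + 8p gives buyer price pb = 540/17; sellers receive ps = 540/17 − 10 = 370/17.
New quantity: q = 364 − 9(540/17) = 1328/17.

Buyers pay 540/17, sellers receive 370/17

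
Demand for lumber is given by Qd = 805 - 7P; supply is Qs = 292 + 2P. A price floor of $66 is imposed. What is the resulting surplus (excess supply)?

Surplus = 81

Equilibrium price would be P* = 57, so the floor at 66 binds.
At P = 66: Qd = 343, Qs = 424.
Surplus = 424 − 343 = 81.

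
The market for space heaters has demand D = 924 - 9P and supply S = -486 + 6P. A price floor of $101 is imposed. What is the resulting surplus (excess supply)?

Equilibrium price would be P* = 94, so the floor at 101 binds.
At P = 101: D = 15, S = 120.
Surplus = 120 − 15 = 105.

Surplus = 105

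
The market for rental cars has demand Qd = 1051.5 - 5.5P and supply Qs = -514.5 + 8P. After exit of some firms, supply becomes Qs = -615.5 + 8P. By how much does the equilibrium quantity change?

Original equilibrium: P* = 116, Q* = 413.5.
New equilibrium: 1051.5 - 5.5P = -615.5 + 8P, so 1667 = 13.5P and P' = 3334/27; Q' = 1051.5 − 5.5(3334/27) = 20107/54.
Change in quantity: 20107/54 − 413.5 = -1111/27.

ΔQ = -1111/27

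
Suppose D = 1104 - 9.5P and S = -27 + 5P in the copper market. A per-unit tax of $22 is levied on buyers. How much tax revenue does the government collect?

Tax revenue = 185614/29

Pre-tax equilibrium: P* = 78, Q* = 363.
Tax on buyers shifts demand to D = 1104 − 9.5(P + 22) = 895 - 9.5P.
895 - 9.5P = -27 + 5P gives seller price Ps = 1844/29; buyers pay Pb = 1844/29 + 22 = 2482/29.
New quantity: Q = 1104 − 9.5(2482/29) = 8437/29.
Revenue = 22 × 8437/29 = 185614/29.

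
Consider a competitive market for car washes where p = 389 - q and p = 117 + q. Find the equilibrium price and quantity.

Set the two price expressions equal: 389 - q = 117 + q.
272 = 2q, so q* = 136.
p* = 389 − (1)(136) = 253.

p* = 253, q* = 136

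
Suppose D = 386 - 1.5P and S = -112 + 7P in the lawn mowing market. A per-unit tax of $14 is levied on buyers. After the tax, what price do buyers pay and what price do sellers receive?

Pre-tax equilibrium: P* = 996/17, Q* = 5068/17.
Tax on buyers shifts demand to D = 386 − 1.5(P + 14) = 365 - 1.5P.
365 - 1.5P = -112 + 7P gives seller price Ps = 954/17; buyers pay Pb = 954/17 + 14 = 1192/17.
New quantity: Q = 386 − 1.5(1192/17) = 4774/17.

Buyers pay 1192/17, sellers receive 954/17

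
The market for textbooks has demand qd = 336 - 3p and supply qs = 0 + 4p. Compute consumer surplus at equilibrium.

Equilibrium: 336 - 3p = 0 + 4p gives p* = 48, q* = 192.
Demand choke price (qd = 0): p = 112.
CS = ½(112 − 48)(192) = 6144.

Consumer surplus = 6144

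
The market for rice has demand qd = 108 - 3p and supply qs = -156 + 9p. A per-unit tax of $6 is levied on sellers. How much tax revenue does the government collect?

Pre-tax equilibrium: p* = 22, q* = 42.
Tax on sellers shifts supply to qs = -156 + 9(p − 6) = -210 + 9p.
108 - 3p = -210 + 9p gives buyer price pb = 26.5; sellers receive ps = 26.5 − 6 = 20.5.
New quantity: q = 108 − 3(26.5) = 28.5.
Revenue = 6 × 28.5 = 171.

Tax revenue = 171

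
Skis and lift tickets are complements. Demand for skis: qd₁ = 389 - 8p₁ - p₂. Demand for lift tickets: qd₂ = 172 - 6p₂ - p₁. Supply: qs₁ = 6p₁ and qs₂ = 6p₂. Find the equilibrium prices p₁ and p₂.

Market 1: 389 - 8p₁ - p₂ = 6p₁ → 14p₁ + p₂ = 389.
Market 2: 12p₂ + p₁ = 172.
Eliminating p₂: 12×(1) − 1×(2) gives 167p₁ = 4496, so p₁ = 4496/167.
Back-substitute into (2): p₂ = (172 − 1×4496/167) / 12 = 2019/167.

p₁ = 4496/167, p₂ = 2019/167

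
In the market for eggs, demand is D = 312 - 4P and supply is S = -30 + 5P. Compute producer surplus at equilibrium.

Equilibrium: 312 - 4P = -30 + 5P gives P* = 38, Q* = 160.
Supply starts at P = 6 (where S = 0).
PS = ½(38 − 6)(160) = 2560.

Producer surplus = 2560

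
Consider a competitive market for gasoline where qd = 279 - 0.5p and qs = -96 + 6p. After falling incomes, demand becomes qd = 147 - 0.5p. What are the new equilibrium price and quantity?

p' = 486/13, q' = 1668/13

Original equilibrium: p* = 750/13, q* = 3252/13.
New equilibrium: 147 - 0.5p = -96 + 6p, so 243 = 6.5p and p' = 486/13; q' = 147 − 0.5(486/13) = 1668/13.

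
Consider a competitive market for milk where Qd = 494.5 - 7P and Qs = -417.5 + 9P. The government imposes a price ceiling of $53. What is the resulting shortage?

Shortage = 64

Equilibrium price would be P* = 57, so the ceiling at 53 binds.
At P = 53: Qd = 494.5 − 7(53) = 123.5, Qs = -417.5 + 9(53) = 59.5.
Shortage = 123.5 − 59.5 = 64.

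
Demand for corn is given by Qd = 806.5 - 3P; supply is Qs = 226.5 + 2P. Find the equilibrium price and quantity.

Set Qd = Qs: 806.5 - 3P = 226.5 + 2P.
580 = 5P, so P* = 116.
Q* = 806.5 − 3(116) = 458.5.

P* = 116, Q* = 458.5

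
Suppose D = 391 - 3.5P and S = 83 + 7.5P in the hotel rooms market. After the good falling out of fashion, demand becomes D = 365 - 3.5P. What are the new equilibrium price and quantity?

Original equilibrium: P* = 28, Q* = 293.
New equilibrium: 365 - 3.5P = 83 + 7.5P, so 282 = 11P and P' = 282/11; Q' = 365 − 3.5(282/11) = 3028/11.

P' = 282/11, Q' = 3028/11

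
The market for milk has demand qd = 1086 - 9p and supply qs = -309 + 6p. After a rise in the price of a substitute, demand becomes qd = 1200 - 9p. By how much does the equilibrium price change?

Δp = 7.6

Original equilibrium: p* = 93, q* = 249.
New equilibrium: 1200 - 9p = -309 + 6p, so 1509 = 15p and p' = 100.6; q' = 1200 − 9(100.6) = 294.6.
Change in price: 100.6 − 93 = 7.6.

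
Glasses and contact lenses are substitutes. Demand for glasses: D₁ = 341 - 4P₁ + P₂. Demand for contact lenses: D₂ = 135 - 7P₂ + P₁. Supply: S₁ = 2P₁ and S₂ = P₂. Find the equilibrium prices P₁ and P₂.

P₁ = 2863/47, P₂ = 1151/47

Market 1: 341 - 4P₁ + P₂ = 2P₁ → 6P₁ - P₂ = 341.
Market 2: 8P₂ - P₁ = 135.
Eliminating P₂: 8×(1) + 1×(2) gives 47P₁ = 2863, so P₁ = 2863/47.
Back-substitute into (2): P₂ = (135 + 1×2863/47) / 8 = 1151/47.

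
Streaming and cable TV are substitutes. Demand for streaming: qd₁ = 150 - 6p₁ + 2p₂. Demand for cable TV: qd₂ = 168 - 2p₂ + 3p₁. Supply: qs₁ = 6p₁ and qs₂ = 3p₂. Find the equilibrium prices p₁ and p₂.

p₁ = 181/9, p₂ = 137/3

Market 1: 150 - 6p₁ + 2p₂ = 6p₁ → 12p₁ - 2p₂ = 150.
Market 2: 5p₂ - 3p₁ = 168.
Eliminating p₂: 5×(1) + 2×(2) gives 54p₁ = 1086, so p₁ = 181/9.
Back-substitute into (2): p₂ = (168 + 3×181/9) / 5 = 137/3.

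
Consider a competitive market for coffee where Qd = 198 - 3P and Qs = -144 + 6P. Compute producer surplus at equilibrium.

Equilibrium: 198 - 3P = -144 + 6P gives P* = 38, Q* = 84.
Supply starts at P = 24 (where Qs = 0).
PS = ½(38 − 24)(84) = 588.

Producer surplus = 588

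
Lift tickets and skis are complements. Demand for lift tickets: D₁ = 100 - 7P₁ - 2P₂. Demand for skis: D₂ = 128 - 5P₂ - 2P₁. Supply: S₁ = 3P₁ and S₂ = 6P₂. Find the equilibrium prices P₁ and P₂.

P₁ = 422/53, P₂ = 540/53

Market 1: 100 - 7P₁ - 2P₂ = 3P₁ → 10P₁ + 2P₂ = 100.
Market 2: 11P₂ + 2P₁ = 128.
Eliminating P₂: 11×(1) − 2×(2) gives 106P₁ = 844, so P₁ = 422/53.
Back-substitute into (2): P₂ = (128 − 2×422/53) / 11 = 540/53.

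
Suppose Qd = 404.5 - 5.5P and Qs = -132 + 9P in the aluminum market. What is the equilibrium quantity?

Set Qd = Qs: 404.5 - 5.5P = -132 + 9P.
536.5 = 14.5P, so P* = 37.
Q* = 404.5 − 5.5(37) = 201.

Q* = 201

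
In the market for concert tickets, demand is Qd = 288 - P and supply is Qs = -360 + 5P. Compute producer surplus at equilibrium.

Producer surplus = 3240

Equilibrium: 288 - P = -360 + 5P gives P* = 108, Q* = 180.
Supply starts at P = 72 (where Qs = 0).
PS = ½(108 − 72)(180) = 3240.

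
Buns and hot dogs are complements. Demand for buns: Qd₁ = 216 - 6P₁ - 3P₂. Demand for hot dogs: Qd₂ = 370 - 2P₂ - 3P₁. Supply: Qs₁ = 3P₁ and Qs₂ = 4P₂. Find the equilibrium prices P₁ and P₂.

P₁ = 62/15, P₂ = 59.6

Market 1: 216 - 6P₁ - 3P₂ = 3P₁ → 9P₁ + 3P₂ = 216.
Market 2: 6P₂ + 3P₁ = 370.
Eliminating P₂: 6×(1) − 3×(2) gives 45P₁ = 186, so P₁ = 62/15.
Back-substitute into (2): P₂ = (370 − 3×62/15) / 6 = 59.6.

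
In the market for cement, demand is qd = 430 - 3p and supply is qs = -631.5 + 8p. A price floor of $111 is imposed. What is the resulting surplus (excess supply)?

Equilibrium price would be p* = 96.5, so the floor at 111 binds.
At p = 111: qd = 97, qs = 256.5.
Surplus = 256.5 − 97 = 159.5.

Surplus = 159.5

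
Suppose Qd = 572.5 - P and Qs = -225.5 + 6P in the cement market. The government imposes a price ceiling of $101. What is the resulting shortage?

Equilibrium price would be P* = 114, so the ceiling at 101 binds.
At P = 101: Qd = 572.5 − 1(101) = 471.5, Qs = -225.5 + 6(101) = 380.5.
Shortage = 471.5 − 380.5 = 91.

Shortage = 91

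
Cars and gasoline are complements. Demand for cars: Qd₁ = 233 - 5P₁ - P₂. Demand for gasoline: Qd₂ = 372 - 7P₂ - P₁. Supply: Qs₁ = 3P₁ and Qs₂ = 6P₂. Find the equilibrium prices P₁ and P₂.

Market 1: 233 - 5P₁ - P₂ = 3P₁ → 8P₁ + P₂ = 233.
Market 2: 13P₂ + P₁ = 372.
Eliminating P₂: 13×(1) − 1×(2) gives 103P₁ = 2657, so P₁ = 2657/103.
Back-substitute into (2): P₂ = (372 − 1×2657/103) / 13 = 2743/103.

P₁ = 2657/103, P₂ = 2743/103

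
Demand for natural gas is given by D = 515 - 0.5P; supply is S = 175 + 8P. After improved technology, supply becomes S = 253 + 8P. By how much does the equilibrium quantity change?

Original equilibrium: P* = 40, Q* = 495.
New equilibrium: 515 - 0.5P = 253 + 8P, so 262 = 8.5P and P' = 524/17; Q' = 515 − 0.5(524/17) = 8493/17.
Change in quantity: 8493/17 − 495 = 78/17.

ΔQ = 78/17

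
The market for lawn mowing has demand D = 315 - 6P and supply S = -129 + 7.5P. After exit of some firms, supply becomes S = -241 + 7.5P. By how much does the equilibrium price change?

Original equilibrium: P* = 296/9, Q* = 353/3.
New equilibrium: 315 - 6P = -241 + 7.5P, so 556 = 13.5P and P' = 1112/27; Q' = 315 − 6(1112/27) = 611/9.
Change in price: 1112/27 − 296/9 = 224/27.

ΔP = 224/27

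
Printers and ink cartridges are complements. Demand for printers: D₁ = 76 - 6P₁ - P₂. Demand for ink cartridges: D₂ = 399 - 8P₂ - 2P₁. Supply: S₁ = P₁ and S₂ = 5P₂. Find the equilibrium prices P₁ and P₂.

Market 1: 76 - 6P₁ - P₂ = P₁ → 7P₁ + P₂ = 76.
Market 2: 13P₂ + 2P₁ = 399.
Eliminating P₂: 13×(1) − 1×(2) gives 89P₁ = 589, so P₁ = 589/89.
Back-substitute into (2): P₂ = (399 − 2×589/89) / 13 = 2641/89.

P₁ = 589/89, P₂ = 2641/89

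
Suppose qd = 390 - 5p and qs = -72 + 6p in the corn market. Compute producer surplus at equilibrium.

Equilibrium: 390 - 5p = -72 + 6p gives p* = 42, q* = 180.
Supply starts at p = 12 (where qs = 0).
PS = ½(42 − 12)(180) = 2700.

Producer surplus = 2700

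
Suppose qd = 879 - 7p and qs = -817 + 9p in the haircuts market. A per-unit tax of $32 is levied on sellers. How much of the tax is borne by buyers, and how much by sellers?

Buyers bear $18, sellers bear $14

Pre-tax equilibrium: p* = 106, q* = 137.
Tax on sellers shifts supply to qs = -817 + 9(p − 32) = -1105 + 9p.
879 - 7p = -1105 + 9p gives buyer price pb = 124; sellers receive ps = 124 − 32 = 92.
New quantity: q = 879 − 7(124) = 11.
Buyer burden = 124 − 106 = 18; seller burden = 106 − 92 = 14.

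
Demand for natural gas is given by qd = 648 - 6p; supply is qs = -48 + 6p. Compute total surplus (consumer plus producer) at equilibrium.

Equilibrium: 648 - 6p = -48 + 6p gives p* = 58, q* = 300.
Demand choke price: p = 108; supply starts at p = 8.
CS = ½(108 − 58)(300) = 7500; PS = ½(58 − 8)(300) = 7500.

Total surplus = 15000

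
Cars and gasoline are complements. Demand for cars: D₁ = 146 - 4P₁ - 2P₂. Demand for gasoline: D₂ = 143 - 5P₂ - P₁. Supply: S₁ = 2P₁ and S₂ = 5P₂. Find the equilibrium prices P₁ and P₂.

Market 1: 146 - 4P₁ - 2P₂ = 2P₁ → 6P₁ + 2P₂ = 146.
Market 2: 10P₂ + P₁ = 143.
Eliminating P₂: 10×(1) − 2×(2) gives 58P₁ = 1174, so P₁ = 587/29.
Back-substitute into (2): P₂ = (143 − 1×587/29) / 10 = 356/29.

P₁ = 587/29, P₂ = 356/29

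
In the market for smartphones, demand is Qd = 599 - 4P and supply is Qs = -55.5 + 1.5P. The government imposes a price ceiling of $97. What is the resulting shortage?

Shortage = 121

Equilibrium price would be P* = 119, so the ceiling at 97 binds.
At P = 97: Qd = 599 − 4(97) = 211, Qs = -55.5 + 1.5(97) = 90.
Shortage = 211 − 90 = 121.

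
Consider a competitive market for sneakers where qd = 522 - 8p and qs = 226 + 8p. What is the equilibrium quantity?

Set qd = qs: 522 - 8p = 226 + 8p.
296 = 16p, so p* = 18.5.
q* = 522 − 8(18.5) = 374.

q* = 374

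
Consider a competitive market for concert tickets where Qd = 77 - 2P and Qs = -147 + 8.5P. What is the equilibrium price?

P* = 64/3

Set Qd = Qs: 77 - 2P = -147 + 8.5P.
224 = 10.5P, so P* = 64/3.
Q* = 77 − 2(64/3) = 103/3.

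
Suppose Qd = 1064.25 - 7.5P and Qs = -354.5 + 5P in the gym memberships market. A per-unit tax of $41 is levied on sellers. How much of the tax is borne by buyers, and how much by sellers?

Pre-tax equilibrium: P* = 113.5, Q* = 213.
Tax on sellers shifts supply to Qs = -354.5 + 5(P − 41) = -559.5 + 5P.
1064.25 - 7.5P = -559.5 + 5P gives buyer price Pb = 129.9; sellers receive Ps = 129.9 − 41 = 88.9.
New quantity: Q = 1064.25 − 7.5(129.9) = 90.
Buyer burden = 129.9 − 113.5 = 16.4; seller burden = 113.5 − 88.9 = 24.6.

Buyers bear $16.4, sellers bear $24.6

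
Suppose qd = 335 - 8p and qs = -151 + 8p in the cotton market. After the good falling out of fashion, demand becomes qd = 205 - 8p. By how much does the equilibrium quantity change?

Original equilibrium: p* = 30.375, q* = 92.
New equilibrium: 205 - 8p = -151 + 8p, so 356 = 16p and p' = 22.25; q' = 205 − 8(22.25) = 27.
Change in quantity: 27 − 92 = -65.

Δq = -65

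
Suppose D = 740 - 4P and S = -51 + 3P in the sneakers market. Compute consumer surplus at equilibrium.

Equilibrium: 740 - 4P = -51 + 3P gives P* = 113, Q* = 288.
Demand choke price (D = 0): P = 185.
CS = ½(185 − 113)(288) = 10368.

Consumer surplus = 10368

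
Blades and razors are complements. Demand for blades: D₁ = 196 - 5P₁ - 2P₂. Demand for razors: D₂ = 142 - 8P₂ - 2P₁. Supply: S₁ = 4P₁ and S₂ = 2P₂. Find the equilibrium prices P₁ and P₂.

Market 1: 196 - 5P₁ - 2P₂ = 4P₁ → 9P₁ + 2P₂ = 196.
Market 2: 10P₂ + 2P₁ = 142.
Eliminating P₂: 10×(1) − 2×(2) gives 86P₁ = 1676, so P₁ = 838/43.
Back-substitute into (2): P₂ = (142 − 2×838/43) / 10 = 443/43.

P₁ = 838/43, P₂ = 443/43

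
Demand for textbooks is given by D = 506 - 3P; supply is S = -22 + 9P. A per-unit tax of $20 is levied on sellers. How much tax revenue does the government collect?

Tax revenue = 6580

Pre-tax equilibrium: P* = 44, Q* = 374.
Tax on sellers shifts supply to S = -22 + 9(P − 20) = -202 + 9P.
506 - 3P = -202 + 9P gives buyer price Pb = 59; sellers receive Ps = 59 − 20 = 39.
New quantity: Q = 506 − 3(59) = 329.
Revenue = 20 × 329 = 6580.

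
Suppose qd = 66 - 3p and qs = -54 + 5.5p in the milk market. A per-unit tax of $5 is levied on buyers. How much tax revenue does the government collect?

Tax revenue = 1185/17

Pre-tax equilibrium: p* = 240/17, q* = 402/17.
Tax on buyers shifts demand to qd = 66 − 3(p + 5) = 51 - 3p.
51 - 3p = -54 + 5.5p gives seller price ps = 210/17; buyers pay pb = 210/17 + 5 = 295/17.
New quantity: q = 66 − 3(295/17) = 237/17.
Revenue = 5 × 237/17 = 1185/17.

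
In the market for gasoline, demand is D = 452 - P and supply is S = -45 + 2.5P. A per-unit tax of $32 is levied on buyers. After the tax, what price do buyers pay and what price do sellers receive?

Pre-tax equilibrium: P* = 142, Q* = 310.
Tax on buyers shifts demand to D = 452 − 1(P + 32) = 420 - P.
420 - P = -45 + 2.5P gives seller price Ps = 930/7; buyers pay Pb = 930/7 + 32 = 1154/7.
New quantity: Q = 452 − 1(1154/7) = 2010/7.

Buyers pay 1154/7, sellers receive 930/7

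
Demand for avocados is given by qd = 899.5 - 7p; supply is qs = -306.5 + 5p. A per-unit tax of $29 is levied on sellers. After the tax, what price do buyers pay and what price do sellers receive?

Buyers pay 1351/12, sellers receive 1003/12

Pre-tax equilibrium: p* = 100.5, q* = 196.
Tax on sellers shifts supply to qs = -306.5 + 5(p − 29) = -451.5 + 5p.
899.5 - 7p = -451.5 + 5p gives buyer price pb = 1351/12; sellers receive ps = 1351/12 − 29 = 1003/12.
New quantity: q = 899.5 − 7(1351/12) = 1337/12.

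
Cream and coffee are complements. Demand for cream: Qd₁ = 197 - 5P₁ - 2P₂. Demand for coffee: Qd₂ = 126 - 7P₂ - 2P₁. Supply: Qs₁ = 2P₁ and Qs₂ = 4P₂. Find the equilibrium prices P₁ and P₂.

Market 1: 197 - 5P₁ - 2P₂ = 2P₁ → 7P₁ + 2P₂ = 197.
Market 2: 11P₂ + 2P₁ = 126.
Eliminating P₂: 11×(1) − 2×(2) gives 73P₁ = 1915, so P₁ = 1915/73.
Back-substitute into (2): P₂ = (126 − 2×1915/73) / 11 = 488/73.

P₁ = 1915/73, P₂ = 488/73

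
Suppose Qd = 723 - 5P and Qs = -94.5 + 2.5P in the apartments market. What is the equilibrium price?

Set Qd = Qs: 723 - 5P = -94.5 + 2.5P.
817.5 = 7.5P, so P* = 109.
Q* = 723 − 5(109) = 178.

P* = 109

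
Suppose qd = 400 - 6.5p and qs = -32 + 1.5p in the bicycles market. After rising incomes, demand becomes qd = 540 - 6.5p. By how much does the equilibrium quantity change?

Original equilibrium: p* = 54, q* = 49.
New equilibrium: 540 - 6.5p = -32 + 1.5p, so 572 = 8p and p' = 71.5; q' = 540 − 6.5(71.5) = 75.25.
Change in quantity: 75.25 − 49 = 26.25.

Δq = 26.25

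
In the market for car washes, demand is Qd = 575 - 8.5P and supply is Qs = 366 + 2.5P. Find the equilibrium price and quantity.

Set Qd = Qs: 575 - 8.5P = 366 + 2.5P.
209 = 11P, so P* = 19.
Q* = 575 − 8.5(19) = 413.5.

P* = 19, Q* = 413.5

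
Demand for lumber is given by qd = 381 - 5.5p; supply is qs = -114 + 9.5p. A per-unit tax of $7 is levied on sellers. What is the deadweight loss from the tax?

Deadweight loss = 10241/120

Pre-tax equilibrium: p* = 33, q* = 199.5.
Tax on sellers shifts supply to qs = -114 + 9.5(p − 7) = -180.5 + 9.5p.
381 - 5.5p = -180.5 + 9.5p gives buyer price pb = 1123/30; sellers receive ps = 1123/30 − 7 = 913/30.
New quantity: q = 381 − 5.5(1123/30) = 10507/60.
DWL = ½ × 7 × (199.5 − 10507/60) = 10241/120.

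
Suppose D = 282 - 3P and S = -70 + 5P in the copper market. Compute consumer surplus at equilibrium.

Consumer surplus = 3750

Equilibrium: 282 - 3P = -70 + 5P gives P* = 44, Q* = 150.
Demand choke price (D = 0): P = 94.
CS = ½(94 − 44)(150) = 3750.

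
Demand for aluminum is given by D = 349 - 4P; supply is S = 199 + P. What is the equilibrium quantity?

Set D = S: 349 - 4P = 199 + P.
150 = 5P, so P* = 30.
Q* = 349 − 4(30) = 229.

Q* = 229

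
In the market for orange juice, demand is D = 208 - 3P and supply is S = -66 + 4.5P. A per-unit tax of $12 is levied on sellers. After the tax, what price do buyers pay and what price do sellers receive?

Pre-tax equilibrium: P* = 548/15, Q* = 98.4.
Tax on sellers shifts supply to S = -66 + 4.5(P − 12) = -120 + 4.5P.
208 - 3P = -120 + 4.5P gives buyer price Pb = 656/15; sellers receive Ps = 656/15 − 12 = 476/15.
New quantity: Q = 208 − 3(656/15) = 76.8.

Buyers pay 656/15, sellers receive 476/15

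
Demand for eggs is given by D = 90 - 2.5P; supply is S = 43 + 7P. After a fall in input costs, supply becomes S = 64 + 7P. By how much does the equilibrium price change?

Original equilibrium: P* = 94/19, Q* = 1475/19.
New equilibrium: 90 - 2.5P = 64 + 7P, so 26 = 9.5P and P' = 52/19; Q' = 90 − 2.5(52/19) = 1580/19.
Change in price: 52/19 − 94/19 = -42/19.

ΔP = -42/19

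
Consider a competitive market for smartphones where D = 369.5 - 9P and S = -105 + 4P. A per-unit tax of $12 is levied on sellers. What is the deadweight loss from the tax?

Deadweight loss = 2592/13

Pre-tax equilibrium: P* = 36.5, Q* = 41.
Tax on sellers shifts supply to S = -105 + 4(P − 12) = -153 + 4P.
369.5 - 9P = -153 + 4P gives buyer price Pb = 1045/26; sellers receive Ps = 1045/26 − 12 = 733/26.
New quantity: Q = 369.5 − 9(1045/26) = 101/13.
DWL = ½ × 12 × (41 − 101/13) = 2592/13.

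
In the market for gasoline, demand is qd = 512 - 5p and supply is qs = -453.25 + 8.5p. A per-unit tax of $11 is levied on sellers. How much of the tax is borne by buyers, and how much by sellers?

Pre-tax equilibrium: p* = 71.5, q* = 154.5.
Tax on sellers shifts supply to qs = -453.25 + 8.5(p − 11) = -546.75 + 8.5p.
512 - 5p = -546.75 + 8.5p gives buyer price pb = 4235/54; sellers receive ps = 4235/54 − 11 = 3641/54.
New quantity: q = 512 − 5(4235/54) = 6473/54.
Buyer burden = 4235/54 − 71.5 = 187/27; seller burden = 71.5 − 3641/54 = 110/27.

Buyers bear 187/27, sellers bear 110/27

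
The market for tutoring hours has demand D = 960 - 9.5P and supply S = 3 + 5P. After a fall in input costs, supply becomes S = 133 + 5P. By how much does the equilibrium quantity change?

ΔQ = 2470/29

Original equilibrium: P* = 66, Q* = 333.
New equilibrium: 960 - 9.5P = 133 + 5P, so 827 = 14.5P and P' = 1654/29; Q' = 960 − 9.5(1654/29) = 12127/29.
Change in quantity: 12127/29 − 333 = 2470/29.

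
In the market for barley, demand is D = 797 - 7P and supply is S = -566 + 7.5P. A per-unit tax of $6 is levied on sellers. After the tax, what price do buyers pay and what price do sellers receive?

Pre-tax equilibrium: P* = 94, Q* = 139.
Tax on sellers shifts supply to S = -566 + 7.5(P − 6) = -611 + 7.5P.
797 - 7P = -611 + 7.5P gives buyer price Pb = 2816/29; sellers receive Ps = 2816/29 − 6 = 2642/29.
New quantity: Q = 797 − 7(2816/29) = 3401/29.

Buyers pay 2816/29, sellers receive 2642/29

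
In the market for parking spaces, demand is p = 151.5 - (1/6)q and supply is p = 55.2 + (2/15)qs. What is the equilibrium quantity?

Set the two price expressions equal: 151.5 - (1/6)q = 55.2 + (2/15)q.
96.3 = 0.3q, so q* = 321.
p* = 151.5 − (1/6)(321) = 98.

q* = 321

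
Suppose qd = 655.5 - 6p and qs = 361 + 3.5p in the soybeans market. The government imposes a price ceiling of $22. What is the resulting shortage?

Shortage = 85.5

Equilibrium price would be p* = 31, so the ceiling at 22 binds.
At p = 22: qd = 655.5 − 6(22) = 523.5, qs = 361 + 3.5(22) = 438.
Shortage = 523.5 − 438 = 85.5.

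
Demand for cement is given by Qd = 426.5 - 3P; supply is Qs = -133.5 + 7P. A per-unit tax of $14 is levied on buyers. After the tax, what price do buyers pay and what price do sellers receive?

Buyers pay $65.8, sellers receive $51.8

Pre-tax equilibrium: P* = 56, Q* = 258.5.
Tax on buyers shifts demand to Qd = 426.5 − 3(P + 14) = 384.5 - 3P.
384.5 - 3P = -133.5 + 7P gives seller price Ps = 51.8; buyers pay Pb = 51.8 + 14 = 65.8.
New quantity: Q = 426.5 − 3(65.8) = 229.1.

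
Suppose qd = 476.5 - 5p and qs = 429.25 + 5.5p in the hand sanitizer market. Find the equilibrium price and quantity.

Set qd = qs: 476.5 - 5p = 429.25 + 5.5p.
47.25 = 10.5p, so p* = 4.5.
q* = 476.5 − 5(4.5) = 454.

p* = 4.5, q* = 454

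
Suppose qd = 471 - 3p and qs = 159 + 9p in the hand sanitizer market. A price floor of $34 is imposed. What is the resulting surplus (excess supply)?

Surplus = 96

Equilibrium price would be p* = 26, so the floor at 34 binds.
At p = 34: qd = 369, qs = 465.
Surplus = 465 − 369 = 96.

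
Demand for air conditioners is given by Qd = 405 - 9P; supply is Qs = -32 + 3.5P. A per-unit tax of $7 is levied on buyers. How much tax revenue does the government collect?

Pre-tax equilibrium: P* = 34.96, Q* = 90.36.
Tax on buyers shifts demand to Qd = 405 − 9(P + 7) = 342 - 9P.
342 - 9P = -32 + 3.5P gives seller price Ps = 29.92; buyers pay Pb = 29.92 + 7 = 36.92.
New quantity: Q = 405 − 9(36.92) = 72.72.
Revenue = 7 × 72.72 = 509.04.

Tax revenue = 509.04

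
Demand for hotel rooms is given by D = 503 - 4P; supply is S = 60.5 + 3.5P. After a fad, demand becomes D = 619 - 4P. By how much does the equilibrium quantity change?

Original equilibrium: P* = 59, Q* = 267.
New equilibrium: 619 - 4P = 60.5 + 3.5P, so 558.5 = 7.5P and P' = 1117/15; Q' = 619 − 4(1117/15) = 4817/15.
Change in quantity: 4817/15 − 267 = 812/15.

ΔQ = 812/15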